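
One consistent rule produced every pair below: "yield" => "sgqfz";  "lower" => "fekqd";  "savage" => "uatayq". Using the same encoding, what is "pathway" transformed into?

Each letter's alphabet position (a=0..z=25) is mapped through 17·x+0 mod 26 — an affine cipher.
For pathway: p(15)→17·15+0≡21=v; a(0)→17·0+0≡0=a; t(19)→17·19+0≡11=l; h(7)→17·7+0≡15=p; w(22)→17·22+0≡10=k; a(0)→17·0+0≡0=a; y(24)→17·24+0≡18=s (all mod 26).

valpkas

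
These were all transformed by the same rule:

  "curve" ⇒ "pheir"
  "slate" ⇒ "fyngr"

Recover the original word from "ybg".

lot

Compare letters: c→p is +13, u→h is +13, r→e is +13 — a constant shift. It's a constant shift of +13 (ROT13).
Undoing it on ybg: y−13=l, b−13=o, g−13=t.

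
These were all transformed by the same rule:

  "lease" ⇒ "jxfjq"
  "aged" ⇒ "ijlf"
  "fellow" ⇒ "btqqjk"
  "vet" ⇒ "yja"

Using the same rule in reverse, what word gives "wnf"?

The output letters match the input read backwards, each shifted +5: lease reversed is esael. The word is reversed, then every letter is shifted forward by 5.
Decoding wnf: shift back: w−5=r, n−5=i, f−5=a → ria; then reverse → air.

air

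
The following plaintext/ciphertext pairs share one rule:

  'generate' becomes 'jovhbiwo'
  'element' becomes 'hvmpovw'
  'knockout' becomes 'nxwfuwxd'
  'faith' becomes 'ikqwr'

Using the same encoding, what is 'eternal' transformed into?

Shifts by position in generate: pos 0: g→j (+3), pos 1: e→o (+10), pos 2: n→v (+8), pos 3: e→h (+3), pos 4: r→b (+10), pos 5: a→i (+8) — repeating every 3. It's a Vigenère-style cipher with numeric key [3,10,8]: position i shifts by key[i mod 3].
On eternal: e+3=h, t+10=d, e+8=m, r+3=u, n+10=x, a+8=i, l+3=o.

hdmuxio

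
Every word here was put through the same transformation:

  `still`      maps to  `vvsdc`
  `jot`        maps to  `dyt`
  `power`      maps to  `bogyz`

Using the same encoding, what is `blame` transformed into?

Read the word backwards and shift each letter +10.
On blame: reverse → emalb; then shift: e+10=o, m+10=w, a+10=k, l+10=v, b+10=l.

owkvl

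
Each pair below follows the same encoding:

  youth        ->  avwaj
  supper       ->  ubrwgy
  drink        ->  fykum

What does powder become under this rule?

Shifts by position in youth: pos 0: y→a (+2), pos 1: o→v (+7), pos 2: u→w (+2), pos 3: t→a (+7) — repeating every 2. It's a Vigenère-style cipher with numeric key [2,7]: position i shifts by key[i mod 2].
For powder: p+2=r, o+7=v, w+2=y, d+7=k, e+2=g, r+7=y.

rvykgy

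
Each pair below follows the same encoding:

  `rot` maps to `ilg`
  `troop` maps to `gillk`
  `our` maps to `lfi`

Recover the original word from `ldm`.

Each pair mirrors across the alphabet (r↔i, o↔l, t↔g): positions sum to 25. Letters are reflected about the middle of the alphabet (position → 25−position): Atbash.
Undoing it on ldm: l↔o, d↔w, m↔n.

own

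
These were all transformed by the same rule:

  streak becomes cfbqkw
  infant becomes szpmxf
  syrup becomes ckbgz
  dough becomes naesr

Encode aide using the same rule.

Shifts by position in streak: pos 0: s→c (+10), pos 1: t→f (+12), pos 2: r→b (+10), pos 3: e→q (+12) — repeating every 2. A repeating key of period 2 is used — shifts +10, +12 over and over.
For aide: a+10=k, i+12=u, d+10=n, e+12=q.

kunq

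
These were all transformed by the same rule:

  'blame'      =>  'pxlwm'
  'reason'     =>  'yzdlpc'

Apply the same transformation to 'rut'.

The output letters match the input read backwards, each shifted +11: blame reversed is emalb. Read the word backwards and shift each letter +11.
On rut: reverse → tur; then shift: t+11=e, u+11=f, r+11=c.

efc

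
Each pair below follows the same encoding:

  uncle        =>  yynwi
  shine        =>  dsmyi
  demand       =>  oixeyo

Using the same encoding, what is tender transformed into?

eiyoic

The shift depends on letter class: consonant n→y is +11, but vowel u→y is +4. Two shifts are in play — +4 for a/e/i/o/u, +11 for every other letter.
Applying it to tender: t(cons)+11=e, e(vowel)+4=i, n(cons)+11=y, d(cons)+11=o, e(vowel)+4=i, r(cons)+11=c.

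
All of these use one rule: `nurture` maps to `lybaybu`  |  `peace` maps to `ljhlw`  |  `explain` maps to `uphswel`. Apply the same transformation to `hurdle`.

lskybo

The output letters match the input read backwards, each shifted +7: nurture reversed is erutrun. Two steps: reverse the string, then apply a Caesar shift of +7.
Applying it to hurdle: reverse → eldruh; then shift: e+7=l, l+7=s, d+7=k, r+7=y, u+7=b, h+7=o.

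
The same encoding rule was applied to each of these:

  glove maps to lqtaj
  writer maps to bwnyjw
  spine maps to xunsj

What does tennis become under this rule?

Compare letters: g→l is +5, l→q is +5, o→t is +5 — a constant shift. Every letter moves 5 places later in the alphabet, wrapping around z→a.
For tennis: t+5=y, e+5=j, n+5=s, n+5=s, i+5=n, s+5=x.

yjssnx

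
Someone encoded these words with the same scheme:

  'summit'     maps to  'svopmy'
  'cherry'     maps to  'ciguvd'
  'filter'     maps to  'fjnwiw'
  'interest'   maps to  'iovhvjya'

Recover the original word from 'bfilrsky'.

In summit: s→s is +0, u→v is +1, m→o is +2, m→p is +3 — the shift increases by 1 each position. Letter i (0-indexed) is shifted by i+0, so successive shifts are 0, 1, 2, ….
Decoding bfilrsky: b−0=b, f−1=e, i−2=g, l−3=i, r−4=n, s−5=n, k−6=e, y−7=r.

beginner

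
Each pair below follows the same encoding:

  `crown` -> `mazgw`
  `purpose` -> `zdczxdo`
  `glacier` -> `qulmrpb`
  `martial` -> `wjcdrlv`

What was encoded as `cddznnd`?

suspect

Shifts by position in crown: pos 0: c→m (+10), pos 1: r→a (+9), pos 2: o→z (+11), pos 3: w→g (+10), pos 4: n→w (+9) — repeating every 3. A repeating key of period 3 is used — shifts +10, +9, +11 over and over.
Undoing it on cddznnd: c−10=s, d−9=u, d−11=s, z−10=p, n−9=e, n−11=c, d−10=t.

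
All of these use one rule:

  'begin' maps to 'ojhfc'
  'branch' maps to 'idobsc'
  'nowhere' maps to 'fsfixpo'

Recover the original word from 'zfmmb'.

alley

The output letters match the input read backwards, each shifted +1: begin reversed is nigeb. Read the word backwards and shift each letter +1.
Undoing it on zfmmb: shift back: z−1=y, f−1=e, m−1=l, m−1=l, b−1=a → yella; then reverse → alley.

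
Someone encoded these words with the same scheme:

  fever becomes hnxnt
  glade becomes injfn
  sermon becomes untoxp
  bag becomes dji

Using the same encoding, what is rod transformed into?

txf

The shift depends on letter class: consonant f→h is +2, but vowel e→n is +9. The rule splits by letter class: vowels +9, consonants +2.
For rod: r(cons)+2=t, o(vowel)+9=x, d(cons)+2=f.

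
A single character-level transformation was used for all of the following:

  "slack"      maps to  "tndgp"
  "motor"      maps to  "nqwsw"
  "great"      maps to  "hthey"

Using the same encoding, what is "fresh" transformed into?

In slack: s→t is +1, l→n is +2, a→d is +3, c→g is +4 — the shift increases by 1 each position. Letter i (0-indexed) is shifted by i+1, so successive shifts are 1, 2, 3, ….
On fresh: f+1=g, r+2=t, e+3=h, s+4=w, h+5=m.

gthwm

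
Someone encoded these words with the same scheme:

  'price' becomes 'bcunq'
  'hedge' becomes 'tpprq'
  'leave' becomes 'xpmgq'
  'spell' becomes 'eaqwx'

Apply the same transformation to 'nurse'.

The shifts repeat in a cycle of length 2: positions 0,1,… shift by +12, +11, then the pattern repeats.
For nurse: n+12=z, u+11=f, r+12=d, s+11=d, e+12=q.

zfddq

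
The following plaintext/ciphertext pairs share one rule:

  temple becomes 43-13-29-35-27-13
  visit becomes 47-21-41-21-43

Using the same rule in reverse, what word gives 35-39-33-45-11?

proud

Each letter becomes 2×(its alphabet position, a=1..z=26) + 3.
Decoding 35-39-33-45-11: 35→(35−3)÷2=16=p, 39→(39−3)÷2=18=r, 33→(33−3)÷2=15=o, 45→(45−3)÷2=21=u, 11→(11−3)÷2=4=d.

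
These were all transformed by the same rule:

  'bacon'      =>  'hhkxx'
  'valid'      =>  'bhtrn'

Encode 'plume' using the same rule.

vscvo

In bacon: b→h is +6, a→h is +7, c→k is +8, o→x is +9 — the shift increases by 1 each position. Letter i (0-indexed) is shifted by i+6, so successive shifts are 6, 7, 8, ….
For plume: p+6=v, l+7=s, u+8=c, m+9=v, e+10=o.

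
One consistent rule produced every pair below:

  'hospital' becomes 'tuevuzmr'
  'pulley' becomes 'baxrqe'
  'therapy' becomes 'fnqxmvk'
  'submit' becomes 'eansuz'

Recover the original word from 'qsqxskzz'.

Shifts by position in hospital: pos 0: h→t (+12), pos 1: o→u (+6), pos 2: s→e (+12), pos 3: p→v (+6) — repeating every 2. A repeating key of period 2 is used — shifts +12, +6 over and over.
Undoing it on qsqxskzz: q−12=e, s−6=m, q−12=e, x−6=r, s−12=g, k−6=e, z−12=n, z−6=t.

emergent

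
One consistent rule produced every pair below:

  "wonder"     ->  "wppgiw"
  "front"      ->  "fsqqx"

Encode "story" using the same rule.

Each letter shifts forward by its position index (0, 1, 2, …) — the shift grows by one for each successive letter.
Applying it to story: s+0=s, t+1=u, o+2=q, r+3=u, y+4=c.

suquc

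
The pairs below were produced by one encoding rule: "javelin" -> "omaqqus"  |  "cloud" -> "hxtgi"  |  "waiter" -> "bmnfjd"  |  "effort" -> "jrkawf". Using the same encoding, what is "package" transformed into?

umhwfsj

Shifts by position in javelin: pos 0: j→o (+5), pos 1: a→m (+12), pos 2: v→a (+5), pos 3: e→q (+12) — repeating every 2. A repeating key of period 2 is used — shifts +5, +12 over and over.
On package: p+5=u, a+12=m, c+5=h, k+12=w, a+5=f, g+12=s, e+5=j.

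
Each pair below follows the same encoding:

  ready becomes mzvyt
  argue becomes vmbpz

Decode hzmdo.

This is a Caesar cipher with shift 21.
Undoing it on hzmdo: h−21=m, z−21=e, m−21=r, d−21=i, o−21=t.

merit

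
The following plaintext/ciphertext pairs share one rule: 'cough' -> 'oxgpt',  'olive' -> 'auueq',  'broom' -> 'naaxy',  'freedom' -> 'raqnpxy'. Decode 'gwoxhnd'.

Shifts by position in cough: pos 0: c→o (+12), pos 1: o→x (+9), pos 2: u→g (+12), pos 3: g→p (+9) — repeating every 2. The shifts repeat in a cycle of length 2: positions 0,1,… shift by +12, +9, then the pattern repeats.
Undoing it on gwoxhnd: g−12=u, w−9=n, o−12=c, x−9=o, h−12=v, n−9=e, d−12=r.

uncover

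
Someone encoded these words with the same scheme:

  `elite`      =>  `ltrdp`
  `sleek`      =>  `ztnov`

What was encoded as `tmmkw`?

medal

In elite: e→l is +7, l→t is +8, i→r is +9, t→d is +10 — the shift increases by 1 each position. Letter i (0-indexed) is shifted by i+7, so successive shifts are 7, 8, 9, ….
Undoing it on tmmkw: t−7=m, m−8=e, m−9=d, k−10=a, w−11=l.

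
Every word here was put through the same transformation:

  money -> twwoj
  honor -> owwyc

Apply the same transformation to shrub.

Letter i (0-indexed) is shifted by i+7, so successive shifts are 7, 8, 9, ….
Applying it to shrub: s+7=z, h+8=p, r+9=a, u+10=e, b+11=m.

zpaem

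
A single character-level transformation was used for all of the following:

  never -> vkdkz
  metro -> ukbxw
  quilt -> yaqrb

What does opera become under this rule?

Shifts by position in never: pos 0: n→v (+8), pos 1: e→k (+6), pos 2: v→d (+8), pos 3: e→k (+6) — repeating every 2. It's a Vigenère-style cipher with numeric key [8,6]: position i shifts by key[i mod 2].
Applying it to opera: o+8=w, p+6=v, e+8=m, r+6=x, a+8=i.

wvmxi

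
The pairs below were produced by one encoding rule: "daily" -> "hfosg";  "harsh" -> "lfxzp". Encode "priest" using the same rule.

Letter i (0-indexed) is shifted by i+4, so successive shifts are 4, 5, 6, ….
On priest: p+4=t, r+5=w, i+6=o, e+7=l, s+8=a, t+9=c.

twolac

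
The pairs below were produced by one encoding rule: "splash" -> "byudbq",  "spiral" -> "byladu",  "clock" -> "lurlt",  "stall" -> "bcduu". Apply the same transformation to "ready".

ahdmh

The shift depends on letter class: consonant s→b is +9, but vowel a→d is +3. Two shifts are in play — +3 for a/e/i/o/u, +9 for every other letter.
Applying it to ready: r(cons)+9=a, e(vowel)+3=h, a(vowel)+3=d, d(cons)+9=m, y(cons)+9=h.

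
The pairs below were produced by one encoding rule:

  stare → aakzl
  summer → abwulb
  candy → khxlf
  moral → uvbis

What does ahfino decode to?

savage

Shifts by position in stare: pos 0: s→a (+8), pos 1: t→a (+7), pos 2: a→k (+10), pos 3: r→z (+8), pos 4: e→l (+7) — repeating every 3. The shifts repeat in a cycle of length 3: positions 0,1,… shift by +8, +7, +10, then the pattern repeats.
Reversing it on ahfino: a−8=s, h−7=a, f−10=v, i−8=a, n−7=g, o−10=e.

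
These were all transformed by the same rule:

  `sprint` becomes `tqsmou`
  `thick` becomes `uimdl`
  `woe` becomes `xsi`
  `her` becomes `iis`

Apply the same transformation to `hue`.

Vowels shift forward by 4 and consonants shift forward by 1.
On hue: h(cons)+1=i, u(vowel)+4=y, e(vowel)+4=i.

iyi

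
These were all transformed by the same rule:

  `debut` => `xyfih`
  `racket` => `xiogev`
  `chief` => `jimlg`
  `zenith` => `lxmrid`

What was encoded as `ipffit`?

pebble

The output letters match the input read backwards, each shifted +4: debut reversed is tubed. Two steps: reverse the string, then apply a Caesar shift of +4.
Decoding ipffit: shift back: i−4=e, p−4=l, f−4=b, f−4=b, i−4=e, t−4=p → elbbep; then reverse → pebble.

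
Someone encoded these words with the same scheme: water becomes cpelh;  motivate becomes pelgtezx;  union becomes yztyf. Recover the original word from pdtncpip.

exercise

The output letters match the input read backwards, each shifted +11: water reversed is retaw. The word is reversed, then every letter is shifted forward by 11.
Decoding pdtncpip: shift back: p−11=e, d−11=s, t−11=i, n−11=c, c−11=r, p−11=e, i−11=x, p−11=e → esicrexe; then reverse → exercise.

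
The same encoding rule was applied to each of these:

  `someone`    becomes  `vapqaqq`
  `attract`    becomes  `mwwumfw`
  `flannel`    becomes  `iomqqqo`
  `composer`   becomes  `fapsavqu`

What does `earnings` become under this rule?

The shift depends on letter class: consonant s→v is +3, but vowel o→a is +12. Two shifts are in play — +12 for a/e/i/o/u, +3 for every other letter.
For earnings: e(vowel)+12=q, a(vowel)+12=m, r(cons)+3=u, n(cons)+3=q, i(vowel)+12=u, n(cons)+3=q, g(cons)+3=j, s(cons)+3=v.

qmuquqjv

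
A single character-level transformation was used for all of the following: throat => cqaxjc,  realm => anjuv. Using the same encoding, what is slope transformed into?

buxyn

This is a Caesar cipher with shift 9.
For slope: s+9=b, l+9=u, o+9=x, p+9=y, e+9=n.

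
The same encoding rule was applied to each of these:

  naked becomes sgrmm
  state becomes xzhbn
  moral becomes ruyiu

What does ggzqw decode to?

basin

Letter i (0-indexed) is shifted by i+5, so successive shifts are 5, 6, 7, ….
Undoing it on ggzqw: g−5=b, g−6=a, z−7=s, q−8=i, w−9=n.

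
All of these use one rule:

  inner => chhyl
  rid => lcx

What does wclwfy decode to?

Compare letters: i→c is +20, n→h is +20, n→h is +20 — a constant shift. It's a constant shift of +20 (ROT20).
Decoding wclwfy: w−20=c, c−20=i, l−20=r, w−20=c, f−20=l, y−20=e.

circle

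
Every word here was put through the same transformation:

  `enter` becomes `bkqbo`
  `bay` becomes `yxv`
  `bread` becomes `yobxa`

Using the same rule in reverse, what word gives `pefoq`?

shirt

Each letter is shifted forward by 23 in the alphabet (a Caesar shift of +23).
Decoding pefoq: p−23=s, e−23=h, f−23=i, o−23=r, q−23=t.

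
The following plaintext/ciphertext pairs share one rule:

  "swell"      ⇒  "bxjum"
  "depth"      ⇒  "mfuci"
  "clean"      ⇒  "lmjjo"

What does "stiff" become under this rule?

bunog

A repeating key of period 3 is used — shifts +9, +1, +5 over and over.
For stiff: s+9=b, t+1=u, i+5=n, f+9=o, f+1=g.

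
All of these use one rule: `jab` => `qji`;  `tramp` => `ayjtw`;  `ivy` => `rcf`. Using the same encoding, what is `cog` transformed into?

The shift depends on letter class: consonant j→q is +7, but vowel a→j is +9. The rule splits by letter class: vowels +9, consonants +7.
For cog: c(cons)+7=j, o(vowel)+9=x, g(cons)+7=n.

jxn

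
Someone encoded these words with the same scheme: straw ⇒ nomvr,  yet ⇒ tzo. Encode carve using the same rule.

Compare letters: s→n is +21, t→o is +21, r→m is +21 — a constant shift. Each letter is shifted forward by 21 in the alphabet (a Caesar shift of +21).
Applying it to carve: c+21=x, a+21=v, r+21=m, v+21=q, e+21=z.

xvmqz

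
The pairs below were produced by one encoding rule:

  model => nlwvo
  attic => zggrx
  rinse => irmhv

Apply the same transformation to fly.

uob

Each pair mirrors across the alphabet (m↔n, o↔l, d↔w): positions sum to 25. Letters are reflected about the middle of the alphabet (position → 25−position): Atbash.
For fly: f↔u, l↔o, y↔b.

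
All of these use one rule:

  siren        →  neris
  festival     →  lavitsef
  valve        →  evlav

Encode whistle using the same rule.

The output letters match the input read backwards: siren reversed is neris. It's just the letters in reverse order.
On whistle: reverse → eltsihw.

eltsihw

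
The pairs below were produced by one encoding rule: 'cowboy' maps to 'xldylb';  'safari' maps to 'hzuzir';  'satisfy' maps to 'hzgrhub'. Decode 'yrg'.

Each pair mirrors across the alphabet (c↔x, o↔l, w↔d): positions sum to 25. Each letter is replaced by its mirror in the alphabet: a↔z, b↔y, c↔x, and so on (the Atbash cipher).
Undoing it on yrg: y↔b, r↔i, g↔t.

bit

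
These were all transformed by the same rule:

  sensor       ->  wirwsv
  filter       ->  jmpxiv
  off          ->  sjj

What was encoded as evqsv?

armor

Compare letters: s→w is +4, e→i is +4, n→r is +4 — a constant shift. This is a Caesar cipher with shift 4.
Decoding evqsv: e−4=a, v−4=r, q−4=m, s−4=o, v−4=r.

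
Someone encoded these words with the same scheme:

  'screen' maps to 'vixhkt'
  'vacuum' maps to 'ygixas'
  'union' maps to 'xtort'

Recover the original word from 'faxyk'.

curve

A repeating key of period 3 is used — shifts +3, +6, +6 over and over.
Decoding faxyk: f−3=c, a−6=u, x−6=r, y−3=v, k−6=e.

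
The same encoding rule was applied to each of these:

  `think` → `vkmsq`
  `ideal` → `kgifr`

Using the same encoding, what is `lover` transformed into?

In think: t→v is +2, h→k is +3, i→m is +4, n→s is +5 — the shift increases by 1 each position. Each letter shifts forward by (position + 2), i.e. 2, 3, 4, … — the shift grows by one for each successive letter.
Applying it to lover: l+2=n, o+3=r, v+4=z, e+5=j, r+6=x.

nrzjx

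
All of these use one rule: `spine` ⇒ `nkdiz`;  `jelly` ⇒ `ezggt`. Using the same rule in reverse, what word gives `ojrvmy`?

Compare letters: s→n is +21, p→k is +21, i→d is +21 — a constant shift. Every letter moves 21 places later in the alphabet, wrapping around z→a.
Decoding ojrvmy: o−21=t, j−21=o, r−21=w, v−21=a, m−21=r, y−21=d.

toward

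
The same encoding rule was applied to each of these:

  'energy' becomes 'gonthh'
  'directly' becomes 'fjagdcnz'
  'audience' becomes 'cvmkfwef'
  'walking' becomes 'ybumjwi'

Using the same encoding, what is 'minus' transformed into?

A repeating key of period 3 is used — shifts +2, +1, +9 over and over.
On minus: m+2=o, i+1=j, n+9=w, u+2=w, s+1=t.

ojwwt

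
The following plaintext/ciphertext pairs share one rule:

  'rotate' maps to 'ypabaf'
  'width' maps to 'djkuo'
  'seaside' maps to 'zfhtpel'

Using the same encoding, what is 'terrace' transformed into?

Shifts by position in rotate: pos 0: r→y (+7), pos 1: o→p (+1), pos 2: t→a (+7), pos 3: a→b (+1) — repeating every 2. A repeating key of period 2 is used — shifts +7, +1 over and over.
Applying it to terrace: t+7=a, e+1=f, r+7=y, r+1=s, a+7=h, c+1=d, e+7=l.

afyshdl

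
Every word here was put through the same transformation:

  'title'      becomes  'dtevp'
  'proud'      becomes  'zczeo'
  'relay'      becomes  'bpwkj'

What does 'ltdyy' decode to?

bison

Shifts by position in title: pos 0: t→d (+10), pos 1: i→t (+11), pos 2: t→e (+11), pos 3: l→v (+10), pos 4: e→p (+11) — repeating every 3. The shifts repeat in a cycle of length 3: positions 0,1,… shift by +10, +11, +11, then the pattern repeats.
Decoding ltdyy: l−10=b, t−11=i, d−11=s, y−10=o, y−11=n.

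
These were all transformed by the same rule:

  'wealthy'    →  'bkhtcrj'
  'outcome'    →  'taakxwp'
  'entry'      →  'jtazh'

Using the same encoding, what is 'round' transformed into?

wubvm

The shift increases by 1 at each position, starting from +5: 5, 6, 7, ….
Applying it to round: r+5=w, o+6=u, u+7=b, n+8=v, d+9=m.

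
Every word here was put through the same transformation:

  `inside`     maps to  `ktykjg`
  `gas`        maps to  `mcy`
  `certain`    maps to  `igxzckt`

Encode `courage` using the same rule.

iqwxcmg

The rule splits by letter class: vowels +2, consonants +6.
On courage: c(cons)+6=i, o(vowel)+2=q, u(vowel)+2=w, r(cons)+6=x, a(vowel)+2=c, g(cons)+6=m, e(vowel)+2=g.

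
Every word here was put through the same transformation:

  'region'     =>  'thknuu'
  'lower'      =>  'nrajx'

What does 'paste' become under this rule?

rdwyk

In region: r→t is +2, e→h is +3, g→k is +4, i→n is +5 — the shift increases by 1 each position. Each letter shifts forward by (position + 2), i.e. 2, 3, 4, … — the shift grows by one for each successive letter.
For paste: p+2=r, a+3=d, s+4=w, t+5=y, e+6=k.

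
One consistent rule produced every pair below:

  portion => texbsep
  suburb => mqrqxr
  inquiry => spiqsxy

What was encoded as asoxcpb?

migrant

p(15)→t(19) and o(14)→e(4) fit y≡15x+2 (mod 26); the inverse of 15 mod 26 is 7. This is an affine cipher: with a=0,…,z=25, each position x becomes (15x+2) mod 26.
Reversing it on asoxcpb: a(0)→7·(0−2)≡12=m; s(18)→7·(18−2)≡8=i; o(14)→7·(14−2)≡6=g; x(23)→7·(23−2)≡17=r; c(2)→7·(2−2)≡0=a; p(15)→7·(15−2)≡13=n; b(1)→7·(1−2)≡19=t (all mod 26).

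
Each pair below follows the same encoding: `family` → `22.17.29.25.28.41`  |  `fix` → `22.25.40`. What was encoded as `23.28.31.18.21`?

globe

f is letter #6 and maps to 22: an offset of 16. Each letter is replaced by its alphabet position (a=1..z=26) + 16.
Decoding 23.28.31.18.21: 23→(23−16)÷1=7=g, 28→(28−16)÷1=12=l, 31→(31−16)÷1=15=o, 18→(18−16)÷1=2=b, 21→(21−16)÷1=5=e.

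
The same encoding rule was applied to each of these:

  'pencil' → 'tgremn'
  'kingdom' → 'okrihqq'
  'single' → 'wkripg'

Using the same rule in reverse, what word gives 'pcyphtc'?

laundry

Shifts by position in pencil: pos 0: p→t (+4), pos 1: e→g (+2), pos 2: n→r (+4), pos 3: c→e (+2) — repeating every 2. It's a Vigenère-style cipher with numeric key [4,2]: position i shifts by key[i mod 2].
Reversing it on pcyphtc: p−4=l, c−2=a, y−4=u, p−2=n, h−4=d, t−2=r, c−4=y.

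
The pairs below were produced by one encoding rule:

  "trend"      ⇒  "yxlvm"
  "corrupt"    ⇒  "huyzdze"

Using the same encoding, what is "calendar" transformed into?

In trend: t→y is +5, r→x is +6, e→l is +7, n→v is +8 — the shift increases by 1 each position. The shift increases by 1 at each position, starting from +5: 5, 6, 7, ….
For calendar: c+5=h, a+6=g, l+7=s, e+8=m, n+9=w, d+10=n, a+11=l, r+12=d.

hgsmwnld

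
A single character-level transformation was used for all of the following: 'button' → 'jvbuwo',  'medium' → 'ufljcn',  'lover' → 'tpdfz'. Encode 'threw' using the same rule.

bizfe

It's a Vigenère-style cipher with numeric key [8,1]: position i shifts by key[i mod 2].
On threw: t+8=b, h+1=i, r+8=z, e+1=f, w+8=e.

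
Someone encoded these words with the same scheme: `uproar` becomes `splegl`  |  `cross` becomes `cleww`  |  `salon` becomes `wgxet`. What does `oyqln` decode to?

u(20)→s(18) and p(15)→p(15) fit y≡11x+6 (mod 26); the inverse of 11 mod 26 is 19. Each letter's alphabet position (a=0..z=25) is mapped through 11·x+6 mod 26 — an affine cipher.
Reversing it on oyqln: o(14)→19·(14−6)≡22=w; y(24)→19·(24−6)≡4=e; q(16)→19·(16−6)≡8=i; l(11)→19·(11−6)≡17=r; n(13)→19·(13−6)≡3=d (all mod 26).

weird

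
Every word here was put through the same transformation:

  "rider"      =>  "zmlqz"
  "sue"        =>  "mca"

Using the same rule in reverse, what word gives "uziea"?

swarm

The output letters match the input read backwards, each shifted +8: rider reversed is redir. Read the word backwards and shift each letter +8.
Decoding uziea: shift back: u−8=m, z−8=r, i−8=a, e−8=w, a−8=s → mraws; then reverse → swarm.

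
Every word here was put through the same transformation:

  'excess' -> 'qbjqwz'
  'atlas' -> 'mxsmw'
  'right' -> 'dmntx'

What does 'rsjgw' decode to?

focus

Shifts by position in excess: pos 0: e→q (+12), pos 1: x→b (+4), pos 2: c→j (+7), pos 3: e→q (+12), pos 4: s→w (+4), pos 5: s→z (+7) — repeating every 3. It's a Vigenère-style cipher with numeric key [12,4,7]: position i shifts by key[i mod 3].
Decoding rsjgw: r−12=f, s−4=o, j−7=c, g−12=u, w−4=s.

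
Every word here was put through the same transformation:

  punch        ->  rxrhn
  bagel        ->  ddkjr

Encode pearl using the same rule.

In punch: p→r is +2, u→x is +3, n→r is +4, c→h is +5 — the shift increases by 1 each position. The shift increases by 1 at each position, starting from +2: 2, 3, 4, ….
Applying it to pearl: p+2=r, e+3=h, a+4=e, r+5=w, l+6=r.

rhewr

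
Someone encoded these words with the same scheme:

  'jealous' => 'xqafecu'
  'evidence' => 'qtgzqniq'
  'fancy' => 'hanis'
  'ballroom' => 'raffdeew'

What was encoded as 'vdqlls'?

pretty

j(9)→x(23) and e(4)→q(16) fit y≡17x+0 (mod 26); the inverse of 17 mod 26 is 23. Treating letters as 0–25, the rule is x ↦ 17x + 0 (mod 26).
Undoing it on vdqlls: v(21)→23·(21−0)≡15=p; d(3)→23·(3−0)≡17=r; q(16)→23·(16−0)≡4=e; l(11)→23·(11−0)≡19=t; l(11)→23·(11−0)≡19=t; s(18)→23·(18−0)≡24=y (all mod 26).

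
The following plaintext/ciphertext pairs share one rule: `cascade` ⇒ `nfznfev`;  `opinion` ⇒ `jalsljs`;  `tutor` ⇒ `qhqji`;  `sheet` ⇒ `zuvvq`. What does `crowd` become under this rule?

nijpe

c(2)→n(13) and a(0)→f(5) fit y≡17x+5 (mod 26); the inverse of 17 mod 26 is 23. Treating letters as 0–25, the rule is x ↦ 17x + 5 (mod 26).
On crowd: c(2)→17·2+5≡13=n; r(17)→17·17+5≡8=i; o(14)→17·14+5≡9=j; w(22)→17·22+5≡15=p; d(3)→17·3+5≡4=e (all mod 26).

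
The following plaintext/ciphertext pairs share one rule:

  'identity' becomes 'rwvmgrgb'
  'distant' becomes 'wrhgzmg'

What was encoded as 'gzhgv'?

taste

Each pair mirrors across the alphabet (i↔r, d↔w, e↔v): positions sum to 25. Letters are reflected about the middle of the alphabet (position → 25−position): Atbash.
Undoing it on gzhgv: g↔t, z↔a, h↔s, g↔t, v↔e.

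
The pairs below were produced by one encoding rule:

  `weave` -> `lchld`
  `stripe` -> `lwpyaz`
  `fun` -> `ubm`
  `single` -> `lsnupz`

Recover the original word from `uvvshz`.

saloon

The word is reversed, then every letter is shifted forward by 7.
Undoing it on uvvshz: shift back: u−7=n, v−7=o, v−7=o, s−7=l, h−7=a, z−7=s → noolas; then reverse → saloon.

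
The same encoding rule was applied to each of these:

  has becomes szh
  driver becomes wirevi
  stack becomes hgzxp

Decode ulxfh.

focus

Each pair mirrors across the alphabet (h↔s, a↔z, s↔h): positions sum to 25. This is the alphabet-reversal cipher (Atbash): a becomes z, b becomes y, etc.
Reversing it on ulxfh: u↔f, l↔o, x↔c, f↔u, h↔s.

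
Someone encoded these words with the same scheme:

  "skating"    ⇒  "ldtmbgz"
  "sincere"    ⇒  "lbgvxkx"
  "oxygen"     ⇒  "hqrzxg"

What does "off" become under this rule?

hyy

Compare letters: s→l is +19, k→d is +19, a→t is +19 — a constant shift. Every letter moves 19 places later in the alphabet, wrapping around z→a.
On off: o+19=h, f+19=y, f+19=y.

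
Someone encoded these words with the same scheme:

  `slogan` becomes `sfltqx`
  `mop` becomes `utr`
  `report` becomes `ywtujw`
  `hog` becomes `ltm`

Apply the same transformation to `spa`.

fux

The output letters match the input read backwards, each shifted +5: slogan reversed is nagols. Read the word backwards and shift each letter +5.
For spa: reverse → aps; then shift: a+5=f, p+5=u, s+5=x.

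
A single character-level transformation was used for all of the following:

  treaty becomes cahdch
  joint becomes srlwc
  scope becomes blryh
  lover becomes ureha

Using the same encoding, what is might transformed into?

Two shifts are in play — +3 for a/e/i/o/u, +9 for every other letter.
On might: m(cons)+9=v, i(vowel)+3=l, g(cons)+9=p, h(cons)+9=q, t(cons)+9=c.

vlpqc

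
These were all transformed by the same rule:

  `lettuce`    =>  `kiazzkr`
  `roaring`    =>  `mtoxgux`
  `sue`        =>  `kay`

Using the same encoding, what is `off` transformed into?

Two steps: reverse the string, then apply a Caesar shift of +6.
For off: reverse → ffo; then shift: f+6=l, f+6=l, o+6=u.

llu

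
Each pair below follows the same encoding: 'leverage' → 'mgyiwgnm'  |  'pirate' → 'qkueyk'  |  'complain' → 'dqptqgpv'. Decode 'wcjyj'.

In leverage: l→m is +1, e→g is +2, v→y is +3, e→i is +4 — the shift increases by 1 each position. The shift increases by 1 at each position, starting from +1: 1, 2, 3, ….
Decoding wcjyj: w−1=v, c−2=a, j−3=g, y−4=u, j−5=e.

vague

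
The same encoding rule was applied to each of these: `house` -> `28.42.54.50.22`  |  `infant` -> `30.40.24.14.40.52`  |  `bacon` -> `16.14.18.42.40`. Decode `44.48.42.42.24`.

h(#8)→28 and o(#15)→42: differences scale by 2, so n = 2·pos + 12. With a=1..z=26, the number is 2·pos + 12.
Reversing it on 44.48.42.42.24: 44→(44−12)÷2=16=p, 48→(48−12)÷2=18=r, 42→(42−12)÷2=15=o, 42→(42−12)÷2=15=o, 24→(24−12)÷2=6=f.

proof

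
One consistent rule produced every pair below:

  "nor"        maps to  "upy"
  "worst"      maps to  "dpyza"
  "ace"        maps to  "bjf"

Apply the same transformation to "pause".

The shift depends on letter class: consonant n→u is +7, but vowel o→p is +1. Two shifts are in play — +1 for a/e/i/o/u, +7 for every other letter.
For pause: p(cons)+7=w, a(vowel)+1=b, u(vowel)+1=v, s(cons)+7=z, e(vowel)+1=f.

wbvzf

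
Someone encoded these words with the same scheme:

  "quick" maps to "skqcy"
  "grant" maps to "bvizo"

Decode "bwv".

not

The output letters match the input read backwards, each shifted +8: quick reversed is kciuq. The word is reversed, then every letter is shifted forward by 8.
Reversing it on bwv: shift back: b−8=t, w−8=o, v−8=n → ton; then reverse → not.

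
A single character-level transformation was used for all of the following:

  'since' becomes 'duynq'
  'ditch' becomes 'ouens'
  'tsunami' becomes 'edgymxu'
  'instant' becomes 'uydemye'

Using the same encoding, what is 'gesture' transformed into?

The shift depends on letter class: consonant s→d is +11, but vowel i→u is +12. The rule splits by letter class: vowels +12, consonants +11.
For gesture: g(cons)+11=r, e(vowel)+12=q, s(cons)+11=d, t(cons)+11=e, u(vowel)+12=g, r(cons)+11=c, e(vowel)+12=q.

rqdegcq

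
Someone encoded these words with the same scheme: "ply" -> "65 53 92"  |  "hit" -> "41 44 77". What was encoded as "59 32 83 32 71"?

The formula is n = 3×(alphabet index, a=1) + 17.
Decoding 59 32 83 32 71: 59→(59−17)÷3=14=n, 32→(32−17)÷3=5=e, 83→(83−17)÷3=22=v, 32→(32−17)÷3=5=e, 71→(71−17)÷3=18=r.

never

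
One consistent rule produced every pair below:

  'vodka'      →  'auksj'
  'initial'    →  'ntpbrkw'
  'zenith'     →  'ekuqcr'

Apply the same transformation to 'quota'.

In vodka: v→a is +5, o→u is +6, d→k is +7, k→s is +8 — the shift increases by 1 each position. Each letter shifts forward by (position + 5), i.e. 5, 6, 7, … — the shift grows by one for each successive letter.
Applying it to quota: q+5=v, u+6=a, o+7=v, t+8=b, a+9=j.

vavbj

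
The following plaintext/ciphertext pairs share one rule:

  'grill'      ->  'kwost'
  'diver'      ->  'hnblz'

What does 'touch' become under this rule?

xtajp

Letter i (0-indexed) is shifted by i+4, so successive shifts are 4, 5, 6, ….
For touch: t+4=x, o+5=t, u+6=a, c+7=j, h+8=p.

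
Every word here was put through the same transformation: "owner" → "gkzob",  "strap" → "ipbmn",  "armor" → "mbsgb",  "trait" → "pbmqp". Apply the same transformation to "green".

cbooz

This is an affine cipher: with a=0,…,z=25, each position x becomes (7x+12) mod 26.
On green: g(6)→7·6+12≡2=c; r(17)→7·17+12≡1=b; e(4)→7·4+12≡14=o; e(4)→7·4+12≡14=o; n(13)→7·13+12≡25=z (all mod 26).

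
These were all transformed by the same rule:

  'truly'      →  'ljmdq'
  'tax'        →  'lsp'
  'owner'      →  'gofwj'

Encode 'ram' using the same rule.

jse

Compare letters: t→l is +18, r→j is +18, u→m is +18 — a constant shift. Each letter is shifted forward by 18 in the alphabet (a Caesar shift of +18).
On ram: r+18=j, a+18=s, m+18=e.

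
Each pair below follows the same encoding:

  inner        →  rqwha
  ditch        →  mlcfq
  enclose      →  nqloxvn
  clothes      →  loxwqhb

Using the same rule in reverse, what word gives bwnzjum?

Shifts by position in inner: pos 0: i→r (+9), pos 1: n→q (+3), pos 2: n→w (+9), pos 3: e→h (+3) — repeating every 2. A repeating key of period 2 is used — shifts +9, +3 over and over.
Decoding bwnzjum: b−9=s, w−3=t, n−9=e, z−3=w, j−9=a, u−3=r, m−9=d.

steward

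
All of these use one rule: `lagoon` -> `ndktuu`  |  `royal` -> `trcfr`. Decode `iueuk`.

In lagoon: l→n is +2, a→d is +3, g→k is +4, o→t is +5 — the shift increases by 1 each position. The shift increases by 1 at each position, starting from +2: 2, 3, 4, ….
Undoing it on iueuk: i−2=g, u−3=r, e−4=a, u−5=p, k−6=e.

grape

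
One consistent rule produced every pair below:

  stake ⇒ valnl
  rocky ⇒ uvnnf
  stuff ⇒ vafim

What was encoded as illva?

Shifts by position in stake: pos 0: s→v (+3), pos 1: t→a (+7), pos 2: a→l (+11), pos 3: k→n (+3), pos 4: e→l (+7) — repeating every 3. A repeating key of period 3 is used — shifts +3, +7, +11 over and over.
Undoing it on illva: i−3=f, l−7=e, l−11=a, v−3=s, a−7=t.

feast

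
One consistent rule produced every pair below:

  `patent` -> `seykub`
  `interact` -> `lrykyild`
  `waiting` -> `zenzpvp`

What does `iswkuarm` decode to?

Each letter shifts forward by (position + 3), i.e. 3, 4, 5, … — the shift grows by one for each successive letter.
Undoing it on iswkuarm: i−3=f, s−4=o, w−5=r, k−6=e, u−7=n, a−8=s, r−9=i, m−10=c.

forensic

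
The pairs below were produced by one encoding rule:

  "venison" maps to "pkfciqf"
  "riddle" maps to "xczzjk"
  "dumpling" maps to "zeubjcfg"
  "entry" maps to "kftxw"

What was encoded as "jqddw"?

lobby

v(21)→p(15) and e(4)→k(10) fit y≡11x+18 (mod 26); the inverse of 11 mod 26 is 19. This is an affine cipher: with a=0,…,z=25, each position x becomes (11x+18) mod 26.
Decoding jqddw: j(9)→19·(9−18)≡11=l; q(16)→19·(16−18)≡14=o; d(3)→19·(3−18)≡1=b; d(3)→19·(3−18)≡1=b; w(22)→19·(22−18)≡24=y (all mod 26).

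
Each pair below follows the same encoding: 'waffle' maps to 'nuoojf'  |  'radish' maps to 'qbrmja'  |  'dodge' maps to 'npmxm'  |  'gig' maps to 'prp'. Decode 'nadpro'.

The output letters match the input read backwards, each shifted +9: waffle reversed is elffaw. The word is reversed, then every letter is shifted forward by 9.
Undoing it on nadpro: shift back: n−9=e, a−9=r, d−9=u, p−9=g, r−9=i, o−9=f → erugif; then reverse → figure.

figure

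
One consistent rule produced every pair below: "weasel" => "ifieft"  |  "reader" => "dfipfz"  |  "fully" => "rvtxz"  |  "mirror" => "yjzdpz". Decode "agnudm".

office

It's a Vigenère-style cipher with numeric key [12,1,8]: position i shifts by key[i mod 3].
Undoing it on agnudm: a−12=o, g−1=f, n−8=f, u−12=i, d−1=c, m−8=e.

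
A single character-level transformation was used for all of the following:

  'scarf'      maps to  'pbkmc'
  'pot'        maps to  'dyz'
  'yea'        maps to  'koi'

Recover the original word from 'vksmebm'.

The output letters match the input read backwards, each shifted +10: scarf reversed is fracs. Read the word backwards and shift each letter +10.
Decoding vksmebm: shift back: v−10=l, k−10=a, s−10=i, m−10=c, e−10=u, b−10=r, m−10=c → laicurc; then reverse → crucial.

crucial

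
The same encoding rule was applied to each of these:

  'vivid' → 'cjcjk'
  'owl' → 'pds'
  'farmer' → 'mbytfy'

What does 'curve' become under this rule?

The shift depends on letter class: consonant v→c is +7, but vowel i→j is +1. The rule splits by letter class: vowels +1, consonants +7.
For curve: c(cons)+7=j, u(vowel)+1=v, r(cons)+7=y, v(cons)+7=c, e(vowel)+1=f.

jvycf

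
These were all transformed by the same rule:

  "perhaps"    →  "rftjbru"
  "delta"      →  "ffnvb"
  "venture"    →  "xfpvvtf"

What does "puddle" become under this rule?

rvffnf

Two shifts are in play — +1 for a/e/i/o/u, +2 for every other letter.
On puddle: p(cons)+2=r, u(vowel)+1=v, d(cons)+2=f, d(cons)+2=f, l(cons)+2=n, e(vowel)+1=f.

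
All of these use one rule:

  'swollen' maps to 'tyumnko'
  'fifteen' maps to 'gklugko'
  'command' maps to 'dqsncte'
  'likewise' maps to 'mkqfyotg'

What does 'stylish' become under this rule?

tvemkyi

A repeating key of period 3 is used — shifts +1, +2, +6 over and over.
Applying it to stylish: s+1=t, t+2=v, y+6=e, l+1=m, i+2=k, s+6=y, h+1=i.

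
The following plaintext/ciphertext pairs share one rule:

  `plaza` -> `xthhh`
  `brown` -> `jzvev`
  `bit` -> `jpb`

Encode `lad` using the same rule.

thl

The rule splits by letter class: vowels +7, consonants +8.
On lad: l(cons)+8=t, a(vowel)+7=h, d(cons)+8=l.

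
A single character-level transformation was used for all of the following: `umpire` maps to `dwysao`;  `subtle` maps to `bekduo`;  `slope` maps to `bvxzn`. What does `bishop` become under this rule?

Shifts by position in umpire: pos 0: u→d (+9), pos 1: m→w (+10), pos 2: p→y (+9), pos 3: i→s (+10) — repeating every 2. It's a Vigenère-style cipher with numeric key [9,10]: position i shifts by key[i mod 2].
For bishop: b+9=k, i+10=s, s+9=b, h+10=r, o+9=x, p+10=z.

ksbrxz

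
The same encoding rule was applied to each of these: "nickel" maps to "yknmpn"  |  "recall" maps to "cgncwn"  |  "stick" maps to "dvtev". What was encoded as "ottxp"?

It's a Vigenère-style cipher with numeric key [11,2]: position i shifts by key[i mod 2].
Decoding ottxp: o−11=d, t−2=r, t−11=i, x−2=v, p−11=e.

drive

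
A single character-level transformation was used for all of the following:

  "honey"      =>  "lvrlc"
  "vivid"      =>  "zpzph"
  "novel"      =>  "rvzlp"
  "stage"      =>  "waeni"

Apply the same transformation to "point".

The shifts repeat in a cycle of length 2: positions 0,1,… shift by +4, +7, then the pattern repeats.
On point: p+4=t, o+7=v, i+4=m, n+7=u, t+4=x.

tvmux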